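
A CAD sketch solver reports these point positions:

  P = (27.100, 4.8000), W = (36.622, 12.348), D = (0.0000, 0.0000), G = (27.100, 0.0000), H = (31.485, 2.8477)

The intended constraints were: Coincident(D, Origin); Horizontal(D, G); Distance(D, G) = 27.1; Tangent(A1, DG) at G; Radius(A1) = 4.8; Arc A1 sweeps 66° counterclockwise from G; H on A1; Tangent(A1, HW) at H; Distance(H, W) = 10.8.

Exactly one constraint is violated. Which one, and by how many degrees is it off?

Tangent(A1, HW) at H — off by 4.40°.

D = (0.00, 0.00) ✓; D.y = 0.00, G.y = 0.00 ✓; |DG| = 27.10 ✓; ∠(PG, GD) = 90.00° ✓; |PG| = 4.800 ✓; bearing(P→H) − bearing(P→G) = 66.00° ✓; |PH| = 4.800 ✓; ∠(PH, HW) = 94.40° ✗; |HW| = 10.80 ✓.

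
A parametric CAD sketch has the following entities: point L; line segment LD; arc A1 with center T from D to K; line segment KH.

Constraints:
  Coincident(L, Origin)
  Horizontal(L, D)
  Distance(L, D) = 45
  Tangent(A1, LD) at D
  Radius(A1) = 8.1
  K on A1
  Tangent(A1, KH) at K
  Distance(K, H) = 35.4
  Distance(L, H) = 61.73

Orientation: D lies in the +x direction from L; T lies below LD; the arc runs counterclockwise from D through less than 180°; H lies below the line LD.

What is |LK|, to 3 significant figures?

38.2

L is at the origin; LD is horizontal with |LD| = 45.0 and D on the +x side, so D = (45.0, 0.00). A1 meets LD tangentially, so TD is at right angles to LD, so T = D + (0, -8.1) = (45.0, -8.10). Since TK ⟂ KH (tangency), |TH| = √(8.1² + 35.4²) = 36.3 regardless of where K sits on A1. So H lies on both circle(L, 61.73) and circle(T, 36.3); the below-LD intersection is H = (42.9, -44.4). K is the foot of the tangent from H: K = (37.0, -9.45).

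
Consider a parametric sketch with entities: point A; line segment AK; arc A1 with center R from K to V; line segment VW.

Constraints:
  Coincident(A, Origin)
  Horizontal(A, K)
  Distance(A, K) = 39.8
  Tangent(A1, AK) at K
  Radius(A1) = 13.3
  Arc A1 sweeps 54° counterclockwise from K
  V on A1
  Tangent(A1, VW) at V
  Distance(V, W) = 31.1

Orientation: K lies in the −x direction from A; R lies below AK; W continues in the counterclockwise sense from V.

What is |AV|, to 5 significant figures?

50.856

Tangency of A1 to AK means the radius RK is perpendicular to AK, so R = K + (0, -13.3) = (-39.800, -13.300). On A1, K sits at bearing 90° from R; a 54° counterclockwise sweep puts V at bearing 144°, so V = R + 13.3·(cos 144°, sin 144°) = (-50.560, -5.4825). Then |AV| = |V − A| = 50.856.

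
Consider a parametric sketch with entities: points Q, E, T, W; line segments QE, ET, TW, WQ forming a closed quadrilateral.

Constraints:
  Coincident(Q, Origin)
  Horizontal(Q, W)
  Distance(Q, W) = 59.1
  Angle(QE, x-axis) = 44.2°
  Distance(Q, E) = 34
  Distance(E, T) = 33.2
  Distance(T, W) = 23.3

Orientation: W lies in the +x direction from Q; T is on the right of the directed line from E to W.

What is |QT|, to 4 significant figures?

37.56

Checks: |ET| = 33.20 ✓; |TW| = 23.30 ✓.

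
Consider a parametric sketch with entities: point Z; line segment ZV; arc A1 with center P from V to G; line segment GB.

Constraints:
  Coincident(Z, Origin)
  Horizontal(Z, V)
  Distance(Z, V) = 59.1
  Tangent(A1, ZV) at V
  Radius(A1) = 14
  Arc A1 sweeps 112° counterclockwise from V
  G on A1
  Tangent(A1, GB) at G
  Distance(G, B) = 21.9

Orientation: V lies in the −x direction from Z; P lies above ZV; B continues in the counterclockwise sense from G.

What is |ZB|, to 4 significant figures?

67.20

Z is at the origin; Z and V share the same y with |ZV| = 59.1 and V on the −x side, so V = (-59.10, 0.000). The tangent condition forces PV to be normal to ZV, so P = V + (0, 14) = (-59.10, 14.00). On A1, V sits at bearing -90° from P; a 112° counterclockwise sweep puts G at bearing 22°, so G = P + 14.0·(cos 22°, sin 22°) = (-46.12, 19.24). Tangency of A1 to GB means the radius PG is perpendicular to GB, so GB runs along (−sin 22°, cos 22°); with |GB| = 21.9, B = (-54.32, 39.55). Then |ZB| = |B − Z| = 67.20.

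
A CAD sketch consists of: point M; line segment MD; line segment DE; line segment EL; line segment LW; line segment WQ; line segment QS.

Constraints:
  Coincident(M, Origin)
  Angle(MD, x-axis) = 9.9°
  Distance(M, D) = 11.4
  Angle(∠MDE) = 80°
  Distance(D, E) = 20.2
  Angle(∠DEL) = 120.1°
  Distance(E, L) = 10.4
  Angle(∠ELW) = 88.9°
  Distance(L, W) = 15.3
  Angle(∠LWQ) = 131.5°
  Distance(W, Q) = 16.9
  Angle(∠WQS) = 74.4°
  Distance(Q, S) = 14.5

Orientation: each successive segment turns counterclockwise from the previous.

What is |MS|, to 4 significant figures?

12.56

∠LWQ = 131.5° gives WQ at -50.60° from the x-axis; with |WQ| = 16.9, Q = (2.426, -5.371). ∠WQS = 74.4° gives QS at 55.00° from the x-axis; with |QS| = 14.5, S = (10.74, 6.507). Then |MS| = |S − M| = 12.56.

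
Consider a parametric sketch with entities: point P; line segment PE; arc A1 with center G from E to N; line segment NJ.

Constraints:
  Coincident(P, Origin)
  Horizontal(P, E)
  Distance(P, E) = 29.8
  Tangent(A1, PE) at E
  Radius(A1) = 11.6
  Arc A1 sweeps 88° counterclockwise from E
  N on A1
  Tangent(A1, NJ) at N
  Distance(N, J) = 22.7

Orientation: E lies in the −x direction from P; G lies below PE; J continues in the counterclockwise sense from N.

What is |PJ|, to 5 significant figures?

54.107

P is at the origin; P and E share the same y with |PE| = 29.8 and E on the −x side, so E = (-29.800, 0.0000). Tangency of A1 to PE means the radius GE is perpendicular to PE, so G = E + (0, -11.6) = (-29.800, -11.600). On A1, E sits at bearing 90° from G; an 88° counterclockwise sweep puts N at bearing 178°, so N = G + 11.6·(cos 178°, sin 178°) = (-41.393, -11.195). The tangent condition forces GN to be normal to NJ, so NJ runs along (−sin 178°, cos 178°); with |NJ| = 22.7, J = (-42.185, -33.881). Then |PJ| = |J − P| = 54.107.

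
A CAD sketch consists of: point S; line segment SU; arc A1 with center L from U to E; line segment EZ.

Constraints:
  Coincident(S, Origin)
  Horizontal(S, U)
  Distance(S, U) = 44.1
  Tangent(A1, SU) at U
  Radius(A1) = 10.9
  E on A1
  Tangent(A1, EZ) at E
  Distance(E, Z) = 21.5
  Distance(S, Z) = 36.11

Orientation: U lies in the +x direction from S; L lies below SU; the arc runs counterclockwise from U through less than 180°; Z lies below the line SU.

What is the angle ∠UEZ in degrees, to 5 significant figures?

147.37°

S is at the origin; S and U share the same y with |SU| = 44.1 and U on the +x side, so U = (44.100, 0.0000). Since A1 is tangent to SU there, LU ⟂ SU, so L = U + (0, -10.9) = (44.100, -10.900). Since LE ⟂ EZ (tangency), |LZ| = √(10.9² + 21.5²) = 24.105 regardless of where E sits on A1. So Z lies on both circle(S, 36.11) and circle(L, 24.105); the below-SU intersection is Z = (25.201, -25.862). E is the foot of the tangent from Z: E = (34.201, -6.3370).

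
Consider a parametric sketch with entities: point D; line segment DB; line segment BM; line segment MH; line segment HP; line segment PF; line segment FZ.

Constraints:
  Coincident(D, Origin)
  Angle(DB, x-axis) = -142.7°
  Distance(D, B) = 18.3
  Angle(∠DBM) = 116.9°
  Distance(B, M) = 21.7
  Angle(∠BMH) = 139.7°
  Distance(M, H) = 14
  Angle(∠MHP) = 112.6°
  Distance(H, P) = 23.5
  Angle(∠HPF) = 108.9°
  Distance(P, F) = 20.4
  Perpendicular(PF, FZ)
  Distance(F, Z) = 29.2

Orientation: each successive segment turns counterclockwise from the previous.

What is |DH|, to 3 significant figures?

41.3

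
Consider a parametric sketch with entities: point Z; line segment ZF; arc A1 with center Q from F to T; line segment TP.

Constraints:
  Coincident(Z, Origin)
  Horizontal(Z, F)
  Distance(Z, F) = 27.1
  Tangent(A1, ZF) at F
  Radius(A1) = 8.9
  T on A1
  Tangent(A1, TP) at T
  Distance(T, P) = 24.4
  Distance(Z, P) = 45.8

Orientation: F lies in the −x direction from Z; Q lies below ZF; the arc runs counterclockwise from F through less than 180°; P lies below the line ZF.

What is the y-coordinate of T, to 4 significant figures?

-11.04

Checks: ∠(QF, FZ) = 90.00° ✓; |QT| = 8.900 ✓; ∠(QT, TP) = 90.00° ✓; |TP| = 24.40 ✓; |ZP| = 45.80 ✓.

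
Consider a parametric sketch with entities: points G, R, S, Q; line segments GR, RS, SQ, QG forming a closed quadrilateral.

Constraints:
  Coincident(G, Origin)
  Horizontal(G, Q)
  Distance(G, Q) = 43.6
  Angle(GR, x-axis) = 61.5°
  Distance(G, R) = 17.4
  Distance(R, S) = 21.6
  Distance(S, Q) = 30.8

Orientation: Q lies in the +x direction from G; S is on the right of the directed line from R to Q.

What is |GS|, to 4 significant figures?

14.51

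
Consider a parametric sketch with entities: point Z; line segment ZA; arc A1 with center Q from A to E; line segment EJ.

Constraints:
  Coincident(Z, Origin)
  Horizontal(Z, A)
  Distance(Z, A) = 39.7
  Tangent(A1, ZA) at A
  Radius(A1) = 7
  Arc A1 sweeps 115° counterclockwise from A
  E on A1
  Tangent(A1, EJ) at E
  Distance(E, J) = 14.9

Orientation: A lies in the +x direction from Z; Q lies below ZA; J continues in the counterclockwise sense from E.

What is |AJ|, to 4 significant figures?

23.46

Z is at the origin; ZA is horizontal with |ZA| = 39.7 and A on the +x side, so A = (39.70, 0.000). Since A1 is tangent to ZA there, QA ⟂ ZA, so Q = A + (0, -7) = (39.70, -7.000). On A1, A sits at bearing 90° from Q; a 115° counterclockwise sweep puts E at bearing 205°, so E = Q + 7.0·(cos 205°, sin 205°) = (33.36, -9.958). Since A1 is tangent to EJ there, QE ⟂ EJ, so EJ runs along (−sin 205°, cos 205°); with |EJ| = 14.9, J = (39.65, -23.46). Then |AJ| = |J − A| = 23.46.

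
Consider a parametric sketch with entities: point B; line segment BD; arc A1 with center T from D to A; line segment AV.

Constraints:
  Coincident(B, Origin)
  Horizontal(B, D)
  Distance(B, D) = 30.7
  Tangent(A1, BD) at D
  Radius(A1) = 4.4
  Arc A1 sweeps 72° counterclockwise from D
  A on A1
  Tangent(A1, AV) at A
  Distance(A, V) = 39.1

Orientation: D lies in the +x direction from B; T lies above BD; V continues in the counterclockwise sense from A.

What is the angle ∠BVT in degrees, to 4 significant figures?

25.00°

B is at the origin; BD is horizontal with |BD| = 30.7 and D on the +x side, so D = (30.70, 0.000). The tangent condition forces TD to be normal to BD, so T = D + (0, 4.4) = (30.70, 4.400). On A1, D sits at bearing -90° from T; a 72° counterclockwise sweep puts A at bearing -18°, so A = T + 4.4·(cos -18°, sin -18°) = (34.88, 3.040). Tangency of A1 to AV means the radius TA is perpendicular to AV, so AV runs along (−sin -18°, cos -18°); with |AV| = 39.1, V = (46.97, 40.23). Then cos ∠BVT = VB·VT / (|VB||VT|), giving 25.00°.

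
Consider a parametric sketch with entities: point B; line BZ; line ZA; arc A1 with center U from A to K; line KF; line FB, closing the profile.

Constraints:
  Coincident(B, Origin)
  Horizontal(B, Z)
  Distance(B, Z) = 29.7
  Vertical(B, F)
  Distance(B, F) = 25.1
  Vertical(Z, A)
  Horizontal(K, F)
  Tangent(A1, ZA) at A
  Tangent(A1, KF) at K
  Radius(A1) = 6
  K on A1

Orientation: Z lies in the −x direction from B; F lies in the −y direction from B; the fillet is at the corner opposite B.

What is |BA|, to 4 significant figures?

35.31

B is at the origin; BZ is horizontal with |BZ| = 29.7 and Z on the −x side, so Z = (-29.70, 0.000). BF is vertical with |BF| = 25.1 and F on the −y side, so F = (0.000, -25.10). The virtual corner opposite B is at (-29.70, -25.10). The tangent condition forces UA to be normal to ZA and tangency of A1 to KF means the radius UK is perpendicular to KF, with radius 6.0, so the center U sits 6.0 in from both sides at U = (-23.70, -19.10). That places the tangent points at A = (-29.70, -19.10) on ZA and K = (-23.70, -25.10) on KF. Then |BA| = |A − B| = 35.31.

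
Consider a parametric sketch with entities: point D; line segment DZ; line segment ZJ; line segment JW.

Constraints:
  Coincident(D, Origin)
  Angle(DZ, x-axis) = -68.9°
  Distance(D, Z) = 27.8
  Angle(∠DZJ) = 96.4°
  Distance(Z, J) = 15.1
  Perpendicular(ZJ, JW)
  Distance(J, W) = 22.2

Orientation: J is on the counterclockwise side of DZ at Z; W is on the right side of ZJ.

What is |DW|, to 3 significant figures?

53.0

∠DZJ = 96.4°, so ZJ runs at -68.9° + (180° − 96.4°) = 14.7° from the x-axis; with |ZJ| = 15.1, J = Z + 15.1·(cos 14.7°, sin 14.7°) = (24.6, -22.1). The perpendicularity gives JW at right angles to ZJ; with |JW| = 22.2 on the right of ZJ, W = J + 22.2·(0.254, -0.967) = (30.2, -43.6). Then |DW| = |W − D| = 53.0.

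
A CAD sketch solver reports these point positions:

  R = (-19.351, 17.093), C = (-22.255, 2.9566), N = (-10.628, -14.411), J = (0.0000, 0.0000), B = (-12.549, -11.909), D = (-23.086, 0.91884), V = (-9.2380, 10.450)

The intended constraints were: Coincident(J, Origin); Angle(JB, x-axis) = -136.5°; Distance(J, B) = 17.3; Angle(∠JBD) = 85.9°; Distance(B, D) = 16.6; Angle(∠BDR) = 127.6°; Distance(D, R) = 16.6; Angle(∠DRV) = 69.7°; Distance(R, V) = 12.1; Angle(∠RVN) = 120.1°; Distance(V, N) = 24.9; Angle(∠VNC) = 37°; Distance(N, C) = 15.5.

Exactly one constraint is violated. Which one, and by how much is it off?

Distance(N, C) = 15.5 — off by 5.40.

J = (0.00, 0.00) ✓; JB at -136.5° ✓; |JB| = 17.30 ✓; ∠JBD = 85.90° ✓; |BD| = 16.60 ✓; ∠BDR = 127.6° ✓; |DR| = 16.60 ✓; ∠DRV = 69.70° ✓; |RV| = 12.10 ✓; ∠RVN = 120.1° ✓; |VN| = 24.90 ✓; ∠VNC = 37.00° ✓; |NC| = 20.90 ✗.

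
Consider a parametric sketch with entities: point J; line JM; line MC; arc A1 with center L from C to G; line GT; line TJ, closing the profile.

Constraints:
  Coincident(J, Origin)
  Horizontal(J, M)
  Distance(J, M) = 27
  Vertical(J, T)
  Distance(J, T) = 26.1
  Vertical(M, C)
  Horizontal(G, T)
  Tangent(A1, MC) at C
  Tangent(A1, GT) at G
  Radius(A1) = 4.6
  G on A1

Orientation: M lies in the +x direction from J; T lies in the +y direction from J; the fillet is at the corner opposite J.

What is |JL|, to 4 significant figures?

31.05

J is at the origin; J and M share the same y with |JM| = 27.0 and M on the +x side, so M = (27.00, 0.000). JT is vertical with |JT| = 26.1 and T on the +y side, so T = (0.000, 26.10). The virtual corner opposite J is at (27.00, 26.10). Tangency of A1 to MC means the radius LC is perpendicular to MC and A1 meets GT tangentially, so LG is at right angles to GT, with radius 4.6, so the center L sits 4.6 in from both sides at L = (22.40, 21.50). Then |JL| = |L − J| = 31.05.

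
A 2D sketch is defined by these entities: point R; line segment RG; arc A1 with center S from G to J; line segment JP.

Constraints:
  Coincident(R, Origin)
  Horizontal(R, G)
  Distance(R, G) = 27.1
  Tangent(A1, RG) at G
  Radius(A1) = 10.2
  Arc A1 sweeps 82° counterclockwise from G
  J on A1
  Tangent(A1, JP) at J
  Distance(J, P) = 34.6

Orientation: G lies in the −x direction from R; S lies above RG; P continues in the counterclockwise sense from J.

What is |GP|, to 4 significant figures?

45.55

On A1, G sits at bearing -90° from S; an 82° counterclockwise sweep puts J at bearing -8°, so J = S + 10.2·(cos -8°, sin -8°) = (-17.00, 8.780). Tangency of A1 to JP means the radius SJ is perpendicular to JP, so JP runs along (−sin -8°, cos -8°); with |JP| = 34.6, P = (-12.18, 43.04). Then |GP| = |P − G| = 45.55.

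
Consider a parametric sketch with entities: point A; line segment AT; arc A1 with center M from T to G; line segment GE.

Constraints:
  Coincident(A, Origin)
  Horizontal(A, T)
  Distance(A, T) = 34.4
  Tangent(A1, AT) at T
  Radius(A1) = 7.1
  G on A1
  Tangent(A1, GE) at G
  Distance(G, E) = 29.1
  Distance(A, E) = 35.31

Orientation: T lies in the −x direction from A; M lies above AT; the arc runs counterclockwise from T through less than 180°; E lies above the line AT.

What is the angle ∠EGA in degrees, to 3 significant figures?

76.1°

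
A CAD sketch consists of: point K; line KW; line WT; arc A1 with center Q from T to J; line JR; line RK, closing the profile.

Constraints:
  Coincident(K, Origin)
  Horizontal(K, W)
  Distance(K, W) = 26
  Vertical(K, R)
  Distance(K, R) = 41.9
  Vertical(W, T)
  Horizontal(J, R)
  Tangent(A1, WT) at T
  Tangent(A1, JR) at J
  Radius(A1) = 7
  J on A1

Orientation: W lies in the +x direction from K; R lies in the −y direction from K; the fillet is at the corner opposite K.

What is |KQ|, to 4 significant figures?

39.74

K is at the origin; KW is horizontal with |KW| = 26.0 and W on the +x side, so W = (26.00, 0.000). KR is vertical with |KR| = 41.9 and R on the −y side, so R = (0.000, -41.90). The virtual corner opposite K is at (26.00, -41.90). Tangency of A1 to WT means the radius QT is perpendicular to WT and the tangent condition forces QJ to be normal to JR, with radius 7.0, so the center Q sits 7.0 in from both sides at Q = (19.00, -34.90). Then |KQ| = |Q − K| = 39.74.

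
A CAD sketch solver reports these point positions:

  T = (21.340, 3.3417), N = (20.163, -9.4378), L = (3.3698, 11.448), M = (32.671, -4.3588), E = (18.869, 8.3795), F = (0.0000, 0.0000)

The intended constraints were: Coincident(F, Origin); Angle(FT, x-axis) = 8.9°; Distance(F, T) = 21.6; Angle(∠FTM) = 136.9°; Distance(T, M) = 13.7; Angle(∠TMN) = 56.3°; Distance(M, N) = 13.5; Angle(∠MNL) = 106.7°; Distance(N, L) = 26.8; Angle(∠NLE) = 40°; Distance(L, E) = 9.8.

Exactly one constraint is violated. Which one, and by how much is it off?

Distance(L, E) = 9.8 — off by 6.00.

F = (0.00, 0.00) ✓; FT at 8.900° ✓; |FT| = 21.60 ✓; ∠FTM = 136.9° ✓; |TM| = 13.70 ✓; ∠TMN = 56.30° ✓; |MN| = 13.50 ✓; ∠MNL = 106.7° ✓; |NL| = 26.80 ✓; ∠NLE = 40.00° ✓; |LE| = 15.80 ✗.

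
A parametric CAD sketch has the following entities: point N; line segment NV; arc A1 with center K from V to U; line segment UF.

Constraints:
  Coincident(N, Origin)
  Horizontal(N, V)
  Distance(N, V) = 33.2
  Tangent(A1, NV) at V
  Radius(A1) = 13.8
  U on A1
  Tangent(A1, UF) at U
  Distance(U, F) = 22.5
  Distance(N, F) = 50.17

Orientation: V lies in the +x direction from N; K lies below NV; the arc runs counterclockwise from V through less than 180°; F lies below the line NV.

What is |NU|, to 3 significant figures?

28.5

N is at the origin; NV is horizontal with |NV| = 33.2 and V on the +x side, so V = (33.2, 0.00). The tangent condition forces KV to be normal to NV, so K = V + (0, -13.8) = (33.2, -13.8). Since KU ⟂ UF (tangency), |KF| = √(13.8² + 22.5²) = 26.4 regardless of where U sits on A1. So F lies on both circle(N, 50.17) and circle(K, 26.4); the below-NV intersection is F = (30.2, -40.0). U is the foot of the tangent from F: U = (20.7, -19.7).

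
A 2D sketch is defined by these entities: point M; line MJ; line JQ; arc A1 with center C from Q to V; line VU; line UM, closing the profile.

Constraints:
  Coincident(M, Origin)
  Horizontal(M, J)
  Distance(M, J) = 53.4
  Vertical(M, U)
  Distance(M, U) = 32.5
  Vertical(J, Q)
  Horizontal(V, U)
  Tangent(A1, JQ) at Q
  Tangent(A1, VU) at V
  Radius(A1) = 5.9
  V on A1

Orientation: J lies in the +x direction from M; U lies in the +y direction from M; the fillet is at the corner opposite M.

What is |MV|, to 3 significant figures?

57.6

M is at the origin; M and J share the same y with |MJ| = 53.4 and J on the +x side, so J = (53.4, 0.00). MU is vertical with |MU| = 32.5 and U on the +y side, so U = (0.00, 32.5). The virtual corner opposite M is at (53.4, 32.5). The tangent condition forces CQ to be normal to JQ and the tangent condition forces CV to be normal to VU, with radius 5.9, so the center C sits 5.9 in from both sides at C = (47.5, 26.6). That places the tangent points at Q = (53.4, 26.6) on JQ and V = (47.5, 32.5) on VU. Then |MV| = |V − M| = 57.6.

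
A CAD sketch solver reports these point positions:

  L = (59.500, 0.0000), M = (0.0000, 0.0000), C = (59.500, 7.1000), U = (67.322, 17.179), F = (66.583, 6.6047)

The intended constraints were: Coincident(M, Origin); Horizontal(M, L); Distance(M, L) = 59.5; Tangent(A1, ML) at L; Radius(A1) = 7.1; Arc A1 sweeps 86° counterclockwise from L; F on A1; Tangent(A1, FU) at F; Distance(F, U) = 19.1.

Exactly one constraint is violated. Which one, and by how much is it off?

Distance(F, U) = 19.1 — off by 8.50.

M = (0.00, 0.00) ✓; M.y = 0.00, L.y = 0.00 ✓; |ML| = 59.50 ✓; ∠(CL, LM) = 90.00° ✓; |CL| = 7.100 ✓; bearing(C→F) − bearing(C→L) = 86.00° ✓; |CF| = 7.100 ✓; ∠(CF, FU) = 90.00° ✓; |FU| = 10.60 ✗.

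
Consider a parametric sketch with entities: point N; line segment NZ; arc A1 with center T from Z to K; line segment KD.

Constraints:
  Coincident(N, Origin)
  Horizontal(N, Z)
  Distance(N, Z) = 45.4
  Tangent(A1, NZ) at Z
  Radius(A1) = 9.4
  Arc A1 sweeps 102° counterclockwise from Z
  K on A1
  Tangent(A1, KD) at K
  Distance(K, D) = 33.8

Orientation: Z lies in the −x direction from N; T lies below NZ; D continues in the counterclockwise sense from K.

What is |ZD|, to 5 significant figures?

44.469

N is at the origin; NZ is horizontal with |NZ| = 45.4 and Z on the −x side, so Z = (-45.400, 0.0000). Tangency of A1 to NZ means the radius TZ is perpendicular to NZ, so T = Z + (0, -9.4) = (-45.400, -9.4000). On A1, Z sits at bearing 90° from T; a 102° counterclockwise sweep puts K at bearing 192°, so K = T + 9.4·(cos 192°, sin 192°) = (-54.595, -11.354). Since A1 is tangent to KD there, TK ⟂ KD, so KD runs along (−sin 192°, cos 192°); with |KD| = 33.8, D = (-47.567, -44.416). Then |ZD| = |D − Z| = 44.469.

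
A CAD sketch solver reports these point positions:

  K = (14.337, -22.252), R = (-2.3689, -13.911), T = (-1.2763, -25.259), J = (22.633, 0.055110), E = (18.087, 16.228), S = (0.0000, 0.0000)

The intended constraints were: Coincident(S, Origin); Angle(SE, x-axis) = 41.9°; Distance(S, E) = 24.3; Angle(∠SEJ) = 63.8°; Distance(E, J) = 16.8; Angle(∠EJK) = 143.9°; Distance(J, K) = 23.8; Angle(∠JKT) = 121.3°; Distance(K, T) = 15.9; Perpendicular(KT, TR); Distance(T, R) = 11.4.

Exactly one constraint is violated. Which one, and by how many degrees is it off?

Perpendicular(KT, TR) — off by 5.40°.

S = (0.00, 0.00) ✓; SE at 41.90° ✓; |SE| = 24.30 ✓; ∠SEJ = 63.80° ✓; |EJ| = 16.80 ✓; ∠EJK = 143.9° ✓; |JK| = 23.80 ✓; ∠JKT = 121.3° ✓; |KT| = 15.90 ✓; ∠(KT, TR) = 95.40° ✗; |TR| = 11.40 ✓.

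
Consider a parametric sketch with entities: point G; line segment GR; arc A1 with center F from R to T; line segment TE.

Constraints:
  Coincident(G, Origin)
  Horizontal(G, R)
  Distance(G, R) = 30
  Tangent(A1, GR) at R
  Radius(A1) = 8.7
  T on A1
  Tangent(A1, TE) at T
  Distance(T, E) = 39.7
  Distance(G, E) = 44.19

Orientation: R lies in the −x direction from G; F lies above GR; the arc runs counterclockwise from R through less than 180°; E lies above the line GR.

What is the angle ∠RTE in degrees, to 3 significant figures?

145°

G is at the origin; GR is horizontal with |GR| = 30.0 and R on the −x side, so R = (-30.0, 0.00). A1 meets GR tangentially, so FR is at right angles to GR, so F = R + (0, 8.7) = (-30.0, 8.70). Since FT ⟂ TE (tangency), |FE| = √(8.7² + 39.7²) = 40.6 regardless of where T sits on A1. So E lies on both circle(G, 44.19) and circle(F, 40.6); the above-GR intersection is E = (-8.71, 43.3). T is the foot of the tangent from E: T = (-21.8, 5.84).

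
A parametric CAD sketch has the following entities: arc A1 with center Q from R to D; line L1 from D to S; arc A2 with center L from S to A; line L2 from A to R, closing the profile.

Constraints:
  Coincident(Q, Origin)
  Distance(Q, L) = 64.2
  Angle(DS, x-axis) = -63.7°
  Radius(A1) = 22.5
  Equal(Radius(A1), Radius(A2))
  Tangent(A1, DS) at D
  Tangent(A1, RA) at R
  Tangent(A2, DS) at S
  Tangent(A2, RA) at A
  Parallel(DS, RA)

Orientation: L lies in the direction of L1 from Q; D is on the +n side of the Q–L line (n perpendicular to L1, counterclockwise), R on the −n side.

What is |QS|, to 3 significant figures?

68.0

The slot axis is L1's direction at -63.7°, so u = (cos -63.7°, sin -63.7°) = (0.443, -0.896) and n = (−sin -63.7°, cos -63.7°) = (0.896, 0.443). Q is at the origin and L lies 64.2 along u from Q, so L = 64.2·u = (28.4, -57.6). Tangency of A1 to both parallel lines with radius 22.5 puts D and R at Q ± 22.5·n: D = (20.2, 9.97), R = (-20.2, -9.97). Equal radii place S and A the same way about L: S = L + 22.5·n = (48.6, -47.6), A = L − 22.5·n = (8.27, -67.5). Then |QS| = |S − Q| = 68.0.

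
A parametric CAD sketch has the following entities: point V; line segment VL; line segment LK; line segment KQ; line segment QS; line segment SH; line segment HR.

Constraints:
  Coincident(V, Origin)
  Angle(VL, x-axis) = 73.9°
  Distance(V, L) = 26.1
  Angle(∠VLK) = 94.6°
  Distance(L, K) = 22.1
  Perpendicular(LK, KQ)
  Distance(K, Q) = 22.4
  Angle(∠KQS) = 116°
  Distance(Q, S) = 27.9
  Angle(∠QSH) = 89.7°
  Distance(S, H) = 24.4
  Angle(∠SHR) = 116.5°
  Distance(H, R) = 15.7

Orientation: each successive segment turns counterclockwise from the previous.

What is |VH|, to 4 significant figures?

17.61

V is at the origin; VL runs at 73.9° with length 26.1, so L = (7.238, 25.08). ∠VLK = 94.6° gives LK at 159.3° from the x-axis; with |LK| = 22.1, K = (-13.44, 32.89). The perpendicularity gives KQ at right angles to LK, so KQ runs at -110.7°; with |KQ| = 22.4, Q = (-21.35, 11.93). ∠KQS = 116.0° gives QS at -46.70° from the x-axis; with |QS| = 27.9, S = (-2.219, -8.371). ∠QSH = 89.7° gives SH at 43.60° from the x-axis; with |SH| = 24.4, H = (15.45, 8.456). Then |VH| = |H − V| = 17.61.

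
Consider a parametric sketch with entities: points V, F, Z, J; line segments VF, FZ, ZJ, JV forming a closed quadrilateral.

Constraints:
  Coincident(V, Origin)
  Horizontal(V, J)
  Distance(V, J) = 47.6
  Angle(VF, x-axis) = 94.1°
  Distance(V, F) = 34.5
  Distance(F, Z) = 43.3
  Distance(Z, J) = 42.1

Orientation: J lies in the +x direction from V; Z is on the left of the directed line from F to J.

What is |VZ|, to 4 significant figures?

57.78

Checks: |FZ| = 43.30 ✓; |ZJ| = 42.10 ✓.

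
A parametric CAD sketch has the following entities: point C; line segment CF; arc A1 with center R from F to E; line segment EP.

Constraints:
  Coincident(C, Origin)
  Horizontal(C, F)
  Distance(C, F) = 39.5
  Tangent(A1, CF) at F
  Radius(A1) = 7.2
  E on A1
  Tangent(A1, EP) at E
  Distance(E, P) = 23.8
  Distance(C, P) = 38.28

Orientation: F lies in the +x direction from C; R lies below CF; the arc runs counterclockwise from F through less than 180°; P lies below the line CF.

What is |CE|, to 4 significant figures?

32.99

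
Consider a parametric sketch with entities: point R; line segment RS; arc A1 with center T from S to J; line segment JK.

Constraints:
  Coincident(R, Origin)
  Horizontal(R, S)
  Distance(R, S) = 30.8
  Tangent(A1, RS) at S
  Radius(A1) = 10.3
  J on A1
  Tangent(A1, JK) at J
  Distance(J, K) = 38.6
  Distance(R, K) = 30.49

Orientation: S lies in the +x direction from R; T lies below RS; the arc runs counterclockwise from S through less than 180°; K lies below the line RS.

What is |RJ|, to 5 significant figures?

23.721

Checks: |TJ| = 10.30 ✓; ∠(TJ, JK) = 90.00° ✓; |JK| = 38.60 ✓; |RK| = 30.49 ✓.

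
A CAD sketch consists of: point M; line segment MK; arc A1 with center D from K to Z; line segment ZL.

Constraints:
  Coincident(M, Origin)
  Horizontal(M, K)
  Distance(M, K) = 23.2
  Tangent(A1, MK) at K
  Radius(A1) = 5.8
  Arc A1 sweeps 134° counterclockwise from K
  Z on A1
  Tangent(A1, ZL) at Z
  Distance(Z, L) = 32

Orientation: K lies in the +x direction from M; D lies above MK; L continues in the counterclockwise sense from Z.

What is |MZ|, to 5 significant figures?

29.083

M is at the origin; MK is horizontal with |MK| = 23.2 and K on the +x side, so K = (23.200, 0.0000). Since A1 is tangent to MK there, DK ⟂ MK, so D = K + (0, 5.8) = (23.200, 5.8000). On A1, K sits at bearing -90° from D; a 134° counterclockwise sweep puts Z at bearing 44°, so Z = D + 5.8·(cos 44°, sin 44°) = (27.372, 9.8290). Then |MZ| = |Z − M| = 29.083.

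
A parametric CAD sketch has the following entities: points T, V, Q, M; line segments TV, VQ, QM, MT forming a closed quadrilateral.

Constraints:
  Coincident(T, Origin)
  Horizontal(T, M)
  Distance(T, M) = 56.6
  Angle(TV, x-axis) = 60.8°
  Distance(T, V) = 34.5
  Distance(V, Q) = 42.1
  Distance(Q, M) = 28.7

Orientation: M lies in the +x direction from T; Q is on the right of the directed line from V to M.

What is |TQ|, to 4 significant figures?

31.32

Checks: |VQ| = 42.10 ✓; |QM| = 28.70 ✓.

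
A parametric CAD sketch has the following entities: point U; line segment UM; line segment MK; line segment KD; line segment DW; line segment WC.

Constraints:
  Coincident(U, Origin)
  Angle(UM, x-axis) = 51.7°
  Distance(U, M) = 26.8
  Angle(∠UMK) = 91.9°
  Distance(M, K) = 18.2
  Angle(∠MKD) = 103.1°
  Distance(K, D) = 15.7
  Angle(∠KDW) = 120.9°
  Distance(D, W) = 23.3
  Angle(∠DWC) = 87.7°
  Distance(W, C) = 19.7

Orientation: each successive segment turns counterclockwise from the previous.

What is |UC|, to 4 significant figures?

12.35

∠KDW = 120.9° gives DW at -84.20° from the x-axis; with |DW| = 23.3, W = (-7.524, 0.2159). ∠DWC = 87.7° gives WC at 8.100° from the x-axis; with |WC| = 19.7, C = (11.98, 2.992). Then |UC| = |C − U| = 12.35.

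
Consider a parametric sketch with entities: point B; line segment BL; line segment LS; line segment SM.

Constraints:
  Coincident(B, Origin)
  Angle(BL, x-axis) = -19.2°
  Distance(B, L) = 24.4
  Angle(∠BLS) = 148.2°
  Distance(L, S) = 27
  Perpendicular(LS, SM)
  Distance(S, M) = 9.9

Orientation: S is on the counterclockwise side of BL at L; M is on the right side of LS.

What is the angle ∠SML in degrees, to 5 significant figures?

69.864°

B is at the origin; BL runs at -19.2° with length 24.4, so L = 24.4·(cos -19.2°, sin -19.2°) = (23.043, -8.0243). ∠BLS = 148.2°, so LS runs at -19.2° + (180° − 148.2°) = 12.600° from the x-axis; with |LS| = 27.0, S = L + 27.0·(cos 12.600°, sin 12.600°) = (49.393, -2.1345). LS is perpendicular to SM; with |SM| = 9.9 on the right of LS, M = S + 9.9·(0.21814, -0.97592) = (51.552, -11.796). Then cos ∠SML = MS·ML / (|MS||ML|), giving 69.864°.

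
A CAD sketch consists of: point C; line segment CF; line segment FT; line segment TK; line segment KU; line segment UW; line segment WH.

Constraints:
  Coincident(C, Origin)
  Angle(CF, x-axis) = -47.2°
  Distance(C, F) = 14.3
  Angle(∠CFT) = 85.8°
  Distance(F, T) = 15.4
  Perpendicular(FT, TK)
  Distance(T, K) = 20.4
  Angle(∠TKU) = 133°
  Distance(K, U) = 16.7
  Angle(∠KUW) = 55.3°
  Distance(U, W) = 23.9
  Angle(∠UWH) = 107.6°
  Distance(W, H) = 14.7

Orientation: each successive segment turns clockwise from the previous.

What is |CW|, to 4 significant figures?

6.261

C is at the origin; CF runs at -47.2° with length 14.3, so F = (9.716, -10.49). ∠CFT = 85.8° gives FT at -141.4° from the x-axis; with |FT| = 15.4, T = (-2.319, -20.10). The perpendicularity gives TK at right angles to FT, so TK runs at 128.6°; with |TK| = 20.4, K = (-15.05, -4.157). ∠TKU = 133.0° gives KU at 81.60° from the x-axis; with |KU| = 16.7, U = (-12.61, 12.36). ∠KUW = 55.3° gives UW at -43.10° from the x-axis; with |UW| = 23.9, W = (4.844, -3.966). Then |CW| = |W − C| = 6.261.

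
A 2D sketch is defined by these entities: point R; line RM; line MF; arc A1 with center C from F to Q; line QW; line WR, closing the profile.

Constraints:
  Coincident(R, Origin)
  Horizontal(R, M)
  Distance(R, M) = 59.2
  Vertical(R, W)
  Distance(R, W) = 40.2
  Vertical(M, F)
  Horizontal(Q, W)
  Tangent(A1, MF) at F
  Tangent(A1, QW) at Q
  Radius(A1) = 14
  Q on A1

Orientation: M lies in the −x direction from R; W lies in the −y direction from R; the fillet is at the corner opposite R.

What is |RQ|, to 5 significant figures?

60.490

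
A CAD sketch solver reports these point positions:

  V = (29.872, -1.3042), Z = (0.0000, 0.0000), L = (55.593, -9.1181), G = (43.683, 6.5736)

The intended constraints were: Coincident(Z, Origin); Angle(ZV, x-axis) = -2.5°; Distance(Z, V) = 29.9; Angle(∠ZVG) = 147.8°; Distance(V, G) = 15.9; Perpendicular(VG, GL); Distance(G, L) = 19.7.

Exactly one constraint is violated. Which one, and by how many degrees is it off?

Perpendicular(VG, GL) — off by 7.50°.

Z = (0.00, 0.00) ✓; ZV at -2.500° ✓; |ZV| = 29.90 ✓; ∠ZVG = 147.8° ✓; |VG| = 15.90 ✓; ∠(VG, GL) = 82.50° ✗; |GL| = 19.70 ✓.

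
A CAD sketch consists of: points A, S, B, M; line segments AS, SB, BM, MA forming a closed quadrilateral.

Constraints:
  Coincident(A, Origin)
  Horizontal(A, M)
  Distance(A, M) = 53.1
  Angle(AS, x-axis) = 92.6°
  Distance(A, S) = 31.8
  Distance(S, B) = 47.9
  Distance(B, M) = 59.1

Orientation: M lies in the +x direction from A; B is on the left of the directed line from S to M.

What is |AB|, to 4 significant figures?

69.41

A is at the origin; A and M share the same y with |AM| = 53.1 and M in +x, so M = (53.1, 0). AS runs at 92.6° with |AS| = 31.8, so S = (-1.443, 31.77). B is determined by |SB| = 47.9 and |BM| = 59.1 together: it lies at the intersection of circle(S, 47.9) and circle(M, 59.1). With |SM| = 63.12, the foot of the radical line on SM is 22.07 from S and the perpendicular offset is √(47.9² − 22.07²) = 42.51. Taking the left-of-SM solution: B = (39.02, 57.40).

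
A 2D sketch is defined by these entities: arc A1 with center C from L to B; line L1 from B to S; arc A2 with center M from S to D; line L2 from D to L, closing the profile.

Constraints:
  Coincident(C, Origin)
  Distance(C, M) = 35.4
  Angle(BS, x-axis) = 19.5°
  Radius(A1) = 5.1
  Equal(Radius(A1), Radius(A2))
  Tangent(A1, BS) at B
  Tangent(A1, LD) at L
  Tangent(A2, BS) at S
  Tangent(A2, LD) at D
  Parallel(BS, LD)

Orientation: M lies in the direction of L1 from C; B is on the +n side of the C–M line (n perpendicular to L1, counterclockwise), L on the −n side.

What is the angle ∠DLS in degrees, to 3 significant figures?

16.1°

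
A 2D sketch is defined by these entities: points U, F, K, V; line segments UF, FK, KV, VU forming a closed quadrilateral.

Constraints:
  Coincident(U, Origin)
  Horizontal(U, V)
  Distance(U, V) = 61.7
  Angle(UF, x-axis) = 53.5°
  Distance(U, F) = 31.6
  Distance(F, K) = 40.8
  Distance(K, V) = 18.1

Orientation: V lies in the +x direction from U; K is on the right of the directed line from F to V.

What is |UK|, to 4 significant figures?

45.09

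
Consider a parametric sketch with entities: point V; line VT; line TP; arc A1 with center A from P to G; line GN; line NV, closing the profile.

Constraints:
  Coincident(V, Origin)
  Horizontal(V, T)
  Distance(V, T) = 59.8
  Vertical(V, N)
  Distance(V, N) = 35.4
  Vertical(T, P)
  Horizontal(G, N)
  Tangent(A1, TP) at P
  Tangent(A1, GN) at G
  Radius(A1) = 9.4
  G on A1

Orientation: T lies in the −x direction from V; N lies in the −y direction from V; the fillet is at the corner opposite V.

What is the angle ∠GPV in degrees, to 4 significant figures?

68.50°

V is at the origin; V and T share the same y with |VT| = 59.8 and T on the −x side, so T = (-59.80, 0.000). VN is vertical with |VN| = 35.4 and N on the −y side, so N = (0.000, -35.40). The virtual corner opposite V is at (-59.80, -35.40). Since A1 is tangent to TP there, AP ⟂ TP and tangency of A1 to GN means the radius AG is perpendicular to GN, with radius 9.4, so the center A sits 9.4 in from both sides at A = (-50.40, -26.00). That places the tangent points at P = (-59.80, -26.00) on TP and G = (-50.40, -35.40) on GN. Then cos ∠GPV = PG·PV / (|PG||PV|), giving 68.50°.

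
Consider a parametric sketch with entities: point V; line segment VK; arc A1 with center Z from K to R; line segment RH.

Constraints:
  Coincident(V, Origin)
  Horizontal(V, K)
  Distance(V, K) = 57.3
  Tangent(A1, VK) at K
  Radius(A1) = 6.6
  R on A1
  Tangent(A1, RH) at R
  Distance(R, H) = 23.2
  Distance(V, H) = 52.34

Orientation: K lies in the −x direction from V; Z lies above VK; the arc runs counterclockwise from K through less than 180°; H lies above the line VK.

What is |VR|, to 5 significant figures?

51.170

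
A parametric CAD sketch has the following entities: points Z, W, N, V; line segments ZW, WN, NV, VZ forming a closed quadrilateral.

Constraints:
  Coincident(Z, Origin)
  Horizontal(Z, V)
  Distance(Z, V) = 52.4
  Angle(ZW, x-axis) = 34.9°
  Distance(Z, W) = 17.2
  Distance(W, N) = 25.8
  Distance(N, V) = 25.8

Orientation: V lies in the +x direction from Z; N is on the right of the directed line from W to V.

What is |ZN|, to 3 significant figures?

31.2

Checks: |WN| = 25.80 ✓; |NV| = 25.80 ✓.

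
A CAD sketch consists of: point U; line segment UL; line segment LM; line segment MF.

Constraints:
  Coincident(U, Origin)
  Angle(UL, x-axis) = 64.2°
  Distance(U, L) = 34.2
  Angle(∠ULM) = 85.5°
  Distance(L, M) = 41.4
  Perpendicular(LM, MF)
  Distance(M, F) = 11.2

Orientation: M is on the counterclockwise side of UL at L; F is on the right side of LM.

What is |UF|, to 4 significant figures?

59.59

U is at the origin; UL runs at 64.2° with length 34.2, so L = 34.2·(cos 64.2°, sin 64.2°) = (14.88, 30.79). ∠ULM = 85.5°, so LM runs at 64.2° + (180° − 85.5°) = 158.7° from the x-axis; with |LM| = 41.4, M = L + 41.4·(cos 158.7°, sin 158.7°) = (-23.69, 45.83). LM ⟂ MF; with |MF| = 11.2 on the right of LM, F = M + 11.2·(0.3633, 0.9317) = (-19.62, 56.26). Then |UF| = |F − U| = 59.59.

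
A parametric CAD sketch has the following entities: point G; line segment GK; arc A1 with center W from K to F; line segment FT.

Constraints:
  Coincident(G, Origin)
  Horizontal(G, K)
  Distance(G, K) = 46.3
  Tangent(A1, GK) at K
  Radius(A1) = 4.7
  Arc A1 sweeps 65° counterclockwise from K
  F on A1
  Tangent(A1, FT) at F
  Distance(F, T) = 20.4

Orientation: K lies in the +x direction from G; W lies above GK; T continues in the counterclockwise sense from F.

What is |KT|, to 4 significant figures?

24.81

On A1, K sits at bearing -90° from W; a 65° counterclockwise sweep puts F at bearing -25°, so F = W + 4.7·(cos -25°, sin -25°) = (50.56, 2.714). Since A1 is tangent to FT there, WF ⟂ FT, so FT runs along (−sin -25°, cos -25°); with |FT| = 20.4, T = (59.18, 21.20). Then |KT| = |T − K| = 24.81.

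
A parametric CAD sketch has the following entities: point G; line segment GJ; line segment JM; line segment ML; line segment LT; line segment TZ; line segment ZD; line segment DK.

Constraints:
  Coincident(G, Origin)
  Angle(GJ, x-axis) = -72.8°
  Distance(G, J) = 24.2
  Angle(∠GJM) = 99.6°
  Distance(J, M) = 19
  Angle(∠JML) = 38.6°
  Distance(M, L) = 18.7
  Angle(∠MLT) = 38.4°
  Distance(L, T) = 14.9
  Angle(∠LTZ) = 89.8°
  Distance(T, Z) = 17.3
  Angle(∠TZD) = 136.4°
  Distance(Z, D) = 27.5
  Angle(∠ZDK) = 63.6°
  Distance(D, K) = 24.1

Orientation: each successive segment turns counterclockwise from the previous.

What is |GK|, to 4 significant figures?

19.99

∠TZD = 136.4° gives ZD at 64.40° from the x-axis; with |ZD| = 27.5, D = (43.26, 6.023). ∠ZDK = 63.6° gives DK at -179.2° from the x-axis; with |DK| = 24.1, K = (19.16, 5.686). Then |GK| = |K − G| = 19.99.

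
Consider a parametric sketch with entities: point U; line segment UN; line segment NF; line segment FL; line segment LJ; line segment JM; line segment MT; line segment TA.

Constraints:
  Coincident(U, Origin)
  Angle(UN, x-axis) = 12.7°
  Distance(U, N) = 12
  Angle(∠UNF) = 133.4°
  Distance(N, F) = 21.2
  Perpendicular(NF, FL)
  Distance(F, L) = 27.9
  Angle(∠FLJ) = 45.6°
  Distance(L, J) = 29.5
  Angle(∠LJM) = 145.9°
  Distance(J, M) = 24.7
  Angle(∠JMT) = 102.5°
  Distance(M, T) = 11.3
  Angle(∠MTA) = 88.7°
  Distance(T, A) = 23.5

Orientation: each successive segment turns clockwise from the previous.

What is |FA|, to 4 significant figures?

6.611

U is at the origin; UN runs at 12.7° with length 12.0, so N = (11.71, 2.638). ∠UNF = 133.4° gives NF at -33.90° from the x-axis; with |NF| = 21.2, F = (29.30, -9.186). The perpendicularity gives FL at right angles to NF, so FL runs at -123.9°; with |FL| = 27.9, L = (13.74, -32.34). ∠FLJ = 45.6° gives LJ at 101.7° from the x-axis; with |LJ| = 29.5, J = (7.759, -3.456). ∠LJM = 145.9° gives JM at 67.60° from the x-axis; with |JM| = 24.7, M = (17.17, 19.38). ∠JMT = 102.5° gives MT at -9.900° from the x-axis; with |MT| = 11.3, T = (28.30, 17.44). ∠MTA = 88.7° gives TA at -101.2° from the x-axis; with |TA| = 23.5, A = (23.74, -5.615). Then |FA| = |A − F| = 6.611.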